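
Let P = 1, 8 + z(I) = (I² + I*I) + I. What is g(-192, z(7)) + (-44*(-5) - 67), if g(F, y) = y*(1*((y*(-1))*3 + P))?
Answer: -27977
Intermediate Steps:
z(I) = -8 + I + 2*I² (z(I) = -8 + ((I² + I*I) + I) = -8 + ((I² + I²) + I) = -8 + (2*I² + I) = -8 + (I + 2*I²) = -8 + I + 2*I²)
g(F, y) = y*(1 - 3*y) (g(F, y) = y*(1*((y*(-1))*3 + 1)) = y*(1*(-y*3 + 1)) = y*(1*(-3*y + 1)) = y*(1*(1 - 3*y)) = y*(1 - 3*y))
g(-192, z(7)) + (-44*(-5) - 67) = (-8 + 7 + 2*7²)*(1 - 3*(-8 + 7 + 2*7²)) + (-44*(-5) - 67) = (-8 + 7 + 2*49)*(1 - 3*(-8 + 7 + 2*49)) + (220 - 67) = (-8 + 7 + 98)*(1 - 3*(-8 + 7 + 98)) + 153 = 97*(1 - 3*97) + 153 = 97*(1 - 291) + 153 = 97*(-290) + 153 = -28130 + 153 = -27977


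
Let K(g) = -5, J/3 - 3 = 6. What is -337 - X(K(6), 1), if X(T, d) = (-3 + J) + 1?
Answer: -362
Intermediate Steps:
J = 27 (J = 9 + 3*6 = 9 + 18 = 27)
X(T, d) = 25 (X(T, d) = (-3 + 27) + 1 = 24 + 1 = 25)
-337 - X(K(6), 1) = -337 - 1*25 = -337 - 25 = -362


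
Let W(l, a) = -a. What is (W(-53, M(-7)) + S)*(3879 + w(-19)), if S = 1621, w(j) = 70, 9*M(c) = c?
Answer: 57639604/9 ≈ 6.4044e+6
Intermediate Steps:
M(c) = c/9
(W(-53, M(-7)) + S)*(3879 + w(-19)) = (-(-7)/9 + 1621)*(3879 + 70) = (-1*(-7/9) + 1621)*3949 = (7/9 + 1621)*3949 = (14596/9)*3949 = 57639604/9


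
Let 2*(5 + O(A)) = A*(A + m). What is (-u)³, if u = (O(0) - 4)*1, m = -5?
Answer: 729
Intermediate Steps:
O(A) = -5 + A*(-5 + A)/2 (O(A) = -5 + (A*(A - 5))/2 = -5 + (A*(-5 + A))/2 = -5 + A*(-5 + A)/2)
u = -9 (u = ((-5 + (½)*0² - 5/2*0) - 4)*1 = ((-5 + (½)*0 + 0) - 4)*1 = ((-5 + 0 + 0) - 4)*1 = (-5 - 4)*1 = -9*1 = -9)
(-u)³ = (-1*(-9))³ = 9³ = 729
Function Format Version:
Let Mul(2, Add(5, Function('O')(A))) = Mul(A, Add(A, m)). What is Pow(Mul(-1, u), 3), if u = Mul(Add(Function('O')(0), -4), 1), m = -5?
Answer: 729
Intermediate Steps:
Function('O')(A) = Add(-5, Mul(Rational(1, 2), A, Add(-5, A))) (Function('O')(A) = Add(-5, Mul(Rational(1, 2), Mul(A, Add(A, -5)))) = Add(-5, Mul(Rational(1, 2), Mul(A, Add(-5, A)))) = Add(-5, Mul(Rational(1, 2), A, Add(-5, A))))
u = -9 (u = Mul(Add(Add(-5, Mul(Rational(1, 2), Pow(0, 2)), Mul(Rational(-5, 2), 0)), -4), 1) = Mul(Add(Add(-5, Mul(Rational(1, 2), 0), 0), -4), 1) = Mul(Add(Add(-5, 0, 0), -4), 1) = Mul(Add(-5, -4), 1) = Mul(-9, 1) = -9)
Pow(Mul(-1, u), 3) = Pow(Mul(-1, -9), 3) = Pow(9, 3) = 729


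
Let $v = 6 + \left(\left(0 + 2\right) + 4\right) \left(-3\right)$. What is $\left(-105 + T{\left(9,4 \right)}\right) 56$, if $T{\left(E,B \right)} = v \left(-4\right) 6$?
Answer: $10248$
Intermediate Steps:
$v = -12$ ($v = 6 + \left(2 + 4\right) \left(-3\right) = 6 + 6 \left(-3\right) = 6 - 18 = -12$)
$T{\left(E,B \right)} = 288$ ($T{\left(E,B \right)} = \left(-12\right) \left(-4\right) 6 = 48 \cdot 6 = 288$)
$\left(-105 + T{\left(9,4 \right)}\right) 56 = \left(-105 + 288\right) 56 = 183 \cdot 56 = 10248$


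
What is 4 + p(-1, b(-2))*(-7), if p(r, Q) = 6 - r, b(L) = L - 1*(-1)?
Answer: -45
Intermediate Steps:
b(L) = 1 + L (b(L) = L + 1 = 1 + L)
4 + p(-1, b(-2))*(-7) = 4 + (6 - 1*(-1))*(-7) = 4 + (6 + 1)*(-7) = 4 + 7*(-7) = 4 - 49 = -45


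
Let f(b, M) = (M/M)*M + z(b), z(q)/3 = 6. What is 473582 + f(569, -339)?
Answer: 473261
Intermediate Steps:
z(q) = 18 (z(q) = 3*6 = 18)
f(b, M) = 18 + M (f(b, M) = (M/M)*M + 18 = 1*M + 18 = M + 18 = 18 + M)
473582 + f(569, -339) = 473582 + (18 - 339) = 473582 - 321 = 473261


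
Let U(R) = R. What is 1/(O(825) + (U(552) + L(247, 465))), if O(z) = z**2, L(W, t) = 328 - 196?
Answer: 1/681309 ≈ 1.4678e-6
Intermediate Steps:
L(W, t) = 132
1/(O(825) + (U(552) + L(247, 465))) = 1/(825**2 + (552 + 132)) = 1/(680625 + 684) = 1/681309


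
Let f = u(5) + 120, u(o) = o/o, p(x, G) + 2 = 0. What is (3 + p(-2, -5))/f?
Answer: 1/121 ≈ 0.0082645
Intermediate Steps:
p(x, G) = -2 (p(x, G) = -2 + 0 = -2)
u(o) = 1
f = 121 (f = 1 + 120 = 121)
(3 + p(-2, -5))/f = (3 - 2)/121 = 1*(1/121) = 1/121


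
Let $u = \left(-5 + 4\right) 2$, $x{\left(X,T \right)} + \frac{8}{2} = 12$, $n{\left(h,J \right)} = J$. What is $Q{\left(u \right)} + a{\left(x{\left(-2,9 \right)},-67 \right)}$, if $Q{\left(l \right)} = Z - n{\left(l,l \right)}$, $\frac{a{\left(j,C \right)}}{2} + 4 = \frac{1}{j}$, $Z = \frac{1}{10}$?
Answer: $- \frac{113}{20} \approx -5.65$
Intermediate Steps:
$x{\left(X,T \right)} = 8$ ($x{\left(X,T \right)} = -4 + 12 = 8$)
$Z = \frac{1}{10} \approx 0.1$
$u = -2$ ($u = \left(-1\right) 2 = -2$)
$a{\left(j,C \right)} = -8 + \frac{2}{j}$
$Q{\left(l \right)} = \frac{1}{10} - l$
$Q{\left(u \right)} + a{\left(x{\left(-2,9 \right)},-67 \right)} = \left(\frac{1}{10} - -2\right) - \left(8 - \frac{2}{8}\right) = \left(\frac{1}{10} + 2\right) + \left(-8 + 2 \cdot \frac{1}{8}\right) = \frac{21}{10} + \left(-8 + \frac{1}{4}\right) = \frac{21}{10} - \frac{31}{4} = - \frac{113}{20}$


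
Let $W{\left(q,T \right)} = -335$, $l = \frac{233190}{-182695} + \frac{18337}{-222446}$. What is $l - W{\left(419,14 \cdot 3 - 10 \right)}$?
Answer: $\frac{2711820269799}{8127954394} \approx 333.64$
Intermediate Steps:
$l = - \frac{11044452191}{8127954394}$ ($l = 233190 \left(- \frac{1}{182695}\right) + 18337 \left(- \frac{1}{222446}\right) = - \frac{46638}{36539} - \frac{18337}{222446} = - \frac{11044452191}{8127954394} \approx -1.3588$)
$l - W{\left(419,14 \cdot 3 - 10 \right)} = - \frac{11044452191}{8127954394} - -335 = - \frac{11044452191}{8127954394} + 335 = \frac{2711820269799}{8127954394}$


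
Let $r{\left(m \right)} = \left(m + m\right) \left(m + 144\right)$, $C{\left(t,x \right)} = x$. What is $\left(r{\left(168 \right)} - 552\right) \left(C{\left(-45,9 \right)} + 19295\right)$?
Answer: $2013021120$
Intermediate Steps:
$r{\left(m \right)} = 2 m \left(144 + m\right)$
$\left(r{\left(168 \right)} - 552\right) \left(C{\left(-45,9 \right)} + 19295\right) = \left(2 \cdot 168 \left(144 + 168\right) - 552\right) \left(9 + 19295\right) = \left(2 \cdot 168 \cdot 312 - 552\right) 19304 = \left(104832 - 552\right) 19304 = 104280 \cdot 19304 = 2013021120$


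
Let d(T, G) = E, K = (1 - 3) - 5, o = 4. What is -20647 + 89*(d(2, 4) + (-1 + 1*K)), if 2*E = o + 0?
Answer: -21181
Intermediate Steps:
K = -7 (K = -2 - 5 = -7)
E = 2 (E = (4 + 0)/2 = (½)*4 = 2)
d(T, G) = 2
-20647 + 89*(d(2, 4) + (-1 + 1*K)) = -20647 + 89*(2 + (-1 + 1*(-7))) = -20647 + 89*(2 + (-1 - 7)) = -20647 + 89*(2 - 8) = -20647 + 89*(-6) = -20647 - 534 = -21181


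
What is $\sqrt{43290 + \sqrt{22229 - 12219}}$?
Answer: $\sqrt{43290 + \sqrt{10010}} \approx 208.3$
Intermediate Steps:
$\sqrt{43290 + \sqrt{22229 - 12219}} = \sqrt{43290 + \sqrt{10010}}$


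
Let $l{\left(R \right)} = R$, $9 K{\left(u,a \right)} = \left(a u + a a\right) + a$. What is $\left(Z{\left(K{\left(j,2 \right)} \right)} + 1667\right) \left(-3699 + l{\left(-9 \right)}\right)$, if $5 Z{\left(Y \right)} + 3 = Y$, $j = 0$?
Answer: $- \frac{30897528}{5} \approx -6.1795 \cdot 10^{6}$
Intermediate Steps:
$K{\left(u,a \right)} = \frac{a}{9} + \frac{a^{2}}{9} + \frac{a u}{9}$ ($K{\left(u,a \right)} = \frac{\left(a u + a a\right) + a}{9} = \frac{\left(a u + a^{2}\right) + a}{9} = \frac{\left(a^{2} + a u\right) + a}{9} = \frac{a + a^{2} + a u}{9} = \frac{a}{9} + \frac{a^{2}}{9} + \frac{a u}{9}$)
$Z{\left(Y \right)} = - \frac{3}{5} + \frac{Y}{5}$
$\left(Z{\left(K{\left(j,2 \right)} \right)} + 1667\right) \left(-3699 + l{\left(-9 \right)}\right) = \left(\left(- \frac{3}{5} + \frac{\frac{1}{9} \cdot 2 \left(1 + 2 + 0\right)}{5}\right) + 1667\right) \left(-3699 - 9\right) = \left(\left(- \frac{3}{5} + \frac{\frac{1}{9} \cdot 2 \cdot 3}{5}\right) + 1667\right) \left(-3708\right) = \left(\left(- \frac{3}{5} + \frac{1}{5} \cdot \frac{2}{3}\right) + 1667\right) \left(-3708\right) = \left(\left(- \frac{3}{5} + \frac{2}{15}\right) + 1667\right) \left(-3708\right) = \left(- \frac{7}{15} + 1667\right) \left(-3708\right) = \frac{24998}{15} \left(-3708\right) = - \frac{30897528}{5}$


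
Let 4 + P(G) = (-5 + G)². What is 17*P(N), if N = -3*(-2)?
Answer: -51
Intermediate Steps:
N = 6
P(G) = -4 + (-5 + G)²
17*P(N) = 17*(-4 + (-5 + 6)²) = 17*(-4 + 1²) = 17*(-4 + 1) = 17*(-3) = -51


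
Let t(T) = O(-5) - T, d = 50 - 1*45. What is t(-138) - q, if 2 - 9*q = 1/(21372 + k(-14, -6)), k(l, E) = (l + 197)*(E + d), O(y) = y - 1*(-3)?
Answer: 25892959/190701 ≈ 135.78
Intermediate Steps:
d = 5 (d = 50 - 45 = 5)
O(y) = 3 + y (O(y) = y + 3 = 3 + y)
t(T) = -2 - T (t(T) = (3 - 5) - T = -2 - T)
k(l, E) = (5 + E)*(197 + l) (k(l, E) = (l + 197)*(E + 5) = (197 + l)*(5 + E) = (5 + E)*(197 + l))
q = 42377/190701 (q = 2/9 - 1/(9*(21372 + (985 + 5*(-14) + 197*(-6) - 6*(-14)))) = 2/9 - 1/(9*(21372 + (985 - 70 - 1182 + 84))) = 2/9 - 1/(9*(21372 - 183)) = 2/9 - ⅑/21189 = 2/9 - ⅑*1/21189 = 2/9 - 1/190701 = 42377/190701 ≈ 0.22222)
t(-138) - q = (-2 - 1*(-138)) - 1*42377/190701 = (-2 + 138) - 42377/190701 = 136 - 42377/190701 = 25892959/190701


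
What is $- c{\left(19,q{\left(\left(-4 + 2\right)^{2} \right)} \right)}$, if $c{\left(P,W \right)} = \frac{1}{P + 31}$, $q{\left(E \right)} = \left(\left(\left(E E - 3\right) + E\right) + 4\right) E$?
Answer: $- \frac{1}{50} \approx -0.02$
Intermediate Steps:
$q{\left(E \right)} = E \left(1 + E + E^{2}\right)$ ($q{\left(E \right)} = \left(\left(\left(E^{2} - 3\right) + E\right) + 4\right) E = \left(\left(\left(-3 + E^{2}\right) + E\right) + 4\right) E = \left(\left(-3 + E + E^{2}\right) + 4\right) E = \left(1 + E + E^{2}\right) E = E \left(1 + E + E^{2}\right)$)
$c{\left(P,W \right)} = \frac{1}{31 + P}$
$- c{\left(19,q{\left(\left(-4 + 2\right)^{2} \right)} \right)} = - \frac{1}{31 + 19} = - \frac{1}{50}$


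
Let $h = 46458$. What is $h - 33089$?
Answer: $13369$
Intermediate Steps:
$h - 33089 = 46458 - 33089 = 13369$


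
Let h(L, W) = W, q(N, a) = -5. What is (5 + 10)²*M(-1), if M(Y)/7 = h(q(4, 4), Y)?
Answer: -1575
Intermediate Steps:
M(Y) = 7*Y
(5 + 10)²*M(-1) = (5 + 10)²*(7*(-1)) = 15²*(-7) = 225*(-7) = -1575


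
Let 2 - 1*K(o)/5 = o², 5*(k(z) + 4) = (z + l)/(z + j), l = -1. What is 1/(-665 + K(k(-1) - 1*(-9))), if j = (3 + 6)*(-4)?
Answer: -6845/5342804 ≈ -0.0012812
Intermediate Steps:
j = -36 (j = 9*(-4) = -36)
k(z) = -4 + (-1 + z)/(5*(-36 + z)) (k(z) = -4 + ((z - 1)/(z - 36))/5 = -4 + ((-1 + z)/(-36 + z))/5 = -4 + (-1 + z)/(5*(-36 + z)))
K(o) = 10 - 5*o²
1/(-665 + K(k(-1) - 1*(-9))) = 1/(-665 + (10 - 5*((719 - 19*(-1))/(5*(-36 - 1)) - 1*(-9))²)) = 1/(-665 + (10 - 5*((⅕)*(719 + 19)/(-37) + 9)²)) = 1/(-665 + (10 - 5*((⅕)*(-1/37)*738 + 9)²)) = 1/(-665 + (10 - 5*(-738/185 + 9)²)) = 1/(-665 + (10 - 5*(927/185)²)) = 1/(-665 + (10 - 5*859329/34225)) = 1/(-665 + (10 - 859329/6845)) = 1/(-665 - 790879/6845) = 1/(-5342804/6845) = -6845/5342804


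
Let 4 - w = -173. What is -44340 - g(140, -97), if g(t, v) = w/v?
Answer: -4300803/97 ≈ -44338.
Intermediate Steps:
w = 177 (w = 4 - 1*(-173) = 4 + 173 = 177)
g(t, v) = 177/v
-44340 - g(140, -97) = -44340 - 177/(-97) = -44340 - 177*(-1)/97 = -44340 - 1*(-177/97) = -44340 + 177/97 = -4300803/97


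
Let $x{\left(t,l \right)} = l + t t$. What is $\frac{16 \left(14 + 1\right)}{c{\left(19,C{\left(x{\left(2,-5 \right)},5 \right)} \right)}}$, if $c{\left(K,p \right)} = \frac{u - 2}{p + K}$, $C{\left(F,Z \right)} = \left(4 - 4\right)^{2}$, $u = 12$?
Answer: $456$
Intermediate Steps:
$x{\left(t,l \right)} = l + t^{2}$
$C{\left(F,Z \right)} = 0$ ($C{\left(F,Z \right)} = 0^{2} = 0$)
$c{\left(K,p \right)} = \frac{10}{K + p}$ ($c{\left(K,p \right)} = \frac{12 - 2}{p + K} = \frac{10}{K + p}$)
$\frac{16 \left(14 + 1\right)}{c{\left(19,C{\left(x{\left(2,-5 \right)},5 \right)} \right)}} = \frac{16 \left(14 + 1\right)}{10 \frac{1}{19 + 0}} = \frac{16 \cdot 15}{10 \cdot \frac{1}{19}} = \frac{240}{10 \cdot \frac{1}{19}} = \frac{240}{\frac{10}{19}} = 240 \cdot \frac{19}{10} = 456$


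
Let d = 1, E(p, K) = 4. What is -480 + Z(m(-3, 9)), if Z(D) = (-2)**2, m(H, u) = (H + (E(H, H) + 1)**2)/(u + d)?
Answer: -476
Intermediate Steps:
m(H, u) = (25 + H)/(1 + u) (m(H, u) = (H + (4 + 1)**2)/(u + 1) = (H + 5**2)/(1 + u) = (H + 25)/(1 + u) = (25 + H)/(1 + u))
Z(D) = 4
-480 + Z(m(-3, 9)) = -480 + 4 = -476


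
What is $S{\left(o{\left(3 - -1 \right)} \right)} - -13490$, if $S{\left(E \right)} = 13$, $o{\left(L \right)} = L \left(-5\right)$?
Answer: $13503$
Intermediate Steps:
$o{\left(L \right)} = - 5 L$
$S{\left(o{\left(3 - -1 \right)} \right)} - -13490 = 13 - -13490 = 13 + 13490 = 13503$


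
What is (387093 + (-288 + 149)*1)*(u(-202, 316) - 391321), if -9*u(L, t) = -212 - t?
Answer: -454201574798/3 ≈ -1.5140e+11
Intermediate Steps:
u(L, t) = 212/9 + t/9 (u(L, t) = -(-212 - t)/9 = 212/9 + t/9)
(387093 + (-288 + 149)*1)*(u(-202, 316) - 391321) = (387093 + (-288 + 149)*1)*((212/9 + (1/9)*316) - 391321) = (387093 - 139*1)*((212/9 + 316/9) - 391321) = (387093 - 139)*(176/3 - 391321) = 386954*(-1173787/3) = -454201574798/3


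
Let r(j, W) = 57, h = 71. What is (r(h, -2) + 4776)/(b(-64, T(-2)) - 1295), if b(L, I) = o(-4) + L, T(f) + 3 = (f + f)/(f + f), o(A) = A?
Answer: -4833/1363 ≈ -3.5459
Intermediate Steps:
T(f) = -2 (T(f) = -3 + (f + f)/(f + f) = -3 + (2*f)/((2*f)) = -3 + (2*f)*(1/(2*f)) = -3 + 1 = -2)
b(L, I) = -4 + L
(r(h, -2) + 4776)/(b(-64, T(-2)) - 1295) = (57 + 4776)/((-4 - 64) - 1295) = 4833/(-68 - 1295) = 4833/(-1363) = 4833*(-1/1363) = -4833/1363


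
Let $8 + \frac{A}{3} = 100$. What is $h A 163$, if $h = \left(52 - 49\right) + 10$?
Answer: $584844$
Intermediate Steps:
$A = 276$ ($A = -24 + 3 \cdot 100 = -24 + 300 = 276$)
$h = 13$ ($h = 3 + 10 = 13$)
$h A 163 = 13 \cdot 276 \cdot 163 = 3588 \cdot 163 = 584844$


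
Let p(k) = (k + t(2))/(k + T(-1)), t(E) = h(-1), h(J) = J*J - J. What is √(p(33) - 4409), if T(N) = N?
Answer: I*√282106/8 ≈ 66.392*I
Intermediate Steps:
h(J) = J² - J
t(E) = 2 (t(E) = -(-1 - 1) = -1*(-2) = 2)
p(k) = (2 + k)/(-1 + k) (p(k) = (k + 2)/(k - 1) = (2 + k)/(-1 + k))
√(p(33) - 4409) = √((2 + 33)/(-1 + 33) - 4409) = √(35/32 - 4409) = √(-141053/32) = I*√282106/8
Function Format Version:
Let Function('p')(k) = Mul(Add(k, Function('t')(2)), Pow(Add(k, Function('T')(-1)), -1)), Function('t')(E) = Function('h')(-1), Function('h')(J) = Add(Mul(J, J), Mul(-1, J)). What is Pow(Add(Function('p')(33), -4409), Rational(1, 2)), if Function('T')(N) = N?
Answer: Mul(Rational(1, 8), I, Pow(282106, Rational(1, 2))) ≈ Mul(66.392, I)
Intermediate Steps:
Function('h')(J) = Add(Pow(J, 2), Mul(-1, J))
Function('t')(E) = 2 (Function('t')(E) = Mul(-1, Add(-1, -1)) = Mul(-1, -2) = 2)
Function('p')(k) = Mul(Pow(Add(-1, k), -1), Add(2, k)) (Function('p')(k) = Mul(Add(k, 2), Pow(Add(k, -1), -1)) = Mul(Add(2, k), Pow(Add(-1, k), -1)) = Mul(Pow(Add(-1, k), -1), Add(2, k)))
Pow(Add(Function('p')(33), -4409), Rational(1, 2)) = Pow(Add(Mul(Pow(Add(-1, 33), -1), Add(2, 33)), -4409), Rational(1, 2)) = Pow(Add(Mul(Pow(32, -1), 35), -4409), Rational(1, 2)) = Pow(Add(Mul(Rational(1, 32), 35), -4409), Rational(1, 2)) = Pow(Add(Rational(35, 32), -4409), Rational(1, 2)) = Pow(Rational(-141053, 32), Rational(1, 2)) = Mul(Rational(1, 8), I, Pow(282106, Rational(1, 2)))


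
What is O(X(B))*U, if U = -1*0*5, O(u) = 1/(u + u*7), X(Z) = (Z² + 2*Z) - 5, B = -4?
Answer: 0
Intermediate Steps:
X(Z) = -5 + Z² + 2*Z
O(u) = 1/(8*u) (O(u) = 1/(u + 7*u) = 1/(8*u))
U = 0 (U = 0*5 = 0)
O(X(B))*U = (1/(8*(-5 + (-4)² + 2*(-4))))*0 = (1/(8*(-5 + 16 - 8)))*0 = ((⅛)/3)*0 = ((⅛)*(⅓))*0 = (1/24)*0 = 0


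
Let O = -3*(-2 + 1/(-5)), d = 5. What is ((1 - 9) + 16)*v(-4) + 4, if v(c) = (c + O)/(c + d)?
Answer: 124/5 ≈ 24.800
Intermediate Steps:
O = 33/5 (O = -3*(-2 - ⅕) = -3*(-11/5) = 33/5 ≈ 6.6000)
v(c) = (33/5 + c)/(5 + c) (v(c) = (c + 33/5)/(c + 5) = (33/5 + c)/(5 + c))
((1 - 9) + 16)*v(-4) + 4 = ((1 - 9) + 16)*((33/5 - 4)/(5 - 4)) + 4 = (-8 + 16)*((13/5)/1) + 4 = 8*(1*(13/5)) + 4 = 8*(13/5) + 4 = 104/5 + 4 = 124/5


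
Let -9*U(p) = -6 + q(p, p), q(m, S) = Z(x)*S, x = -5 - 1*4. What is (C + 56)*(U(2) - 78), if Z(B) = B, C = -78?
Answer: 4972/3 ≈ 1657.3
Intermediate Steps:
x = -9 (x = -5 - 4 = -9)
q(m, S) = -9*S
U(p) = ⅔ + p (U(p) = -(-6 - 9*p)/9 = ⅔ + p)
(C + 56)*(U(2) - 78) = (-78 + 56)*((⅔ + 2) - 78) = -22*(8/3 - 78) = -22*(-226/3) = 4972/3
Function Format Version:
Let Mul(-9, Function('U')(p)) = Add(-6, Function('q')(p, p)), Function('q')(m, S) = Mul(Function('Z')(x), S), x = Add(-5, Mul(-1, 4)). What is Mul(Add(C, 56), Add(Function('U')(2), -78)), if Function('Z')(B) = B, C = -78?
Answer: Rational(4972, 3) ≈ 1657.3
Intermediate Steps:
x = -9 (x = Add(-5, -4) = -9)
Function('q')(m, S) = Mul(-9, S)
Function('U')(p) = Add(Rational(2, 3), p) (Function('U')(p) = Mul(Rational(-1, 9), Add(-6, Mul(-9, p))) = Add(Rational(2, 3), p))
Mul(Add(C, 56), Add(Function('U')(2), -78)) = Mul(Add(-78, 56), Add(Add(Rational(2, 3), 2), -78)) = Mul(-22, Add(Rational(8, 3), -78)) = Mul(-22, Rational(-226, 3)) = Rational(4972, 3)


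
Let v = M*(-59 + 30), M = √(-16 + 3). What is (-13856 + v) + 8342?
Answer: -5514 - 29*I*√13 ≈ -5514.0 - 104.56*I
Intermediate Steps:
M = I*√13 (M = √(-13) = I*√13 ≈ 3.6056*I)
v = -29*I*√13 (v = (I*√13)*(-59 + 30) = (I*√13)*(-29) = -29*I*√13 ≈ -104.56*I)
(-13856 + v) + 8342 = (-13856 - 29*I*√13) + 8342 = -5514 - 29*I*√13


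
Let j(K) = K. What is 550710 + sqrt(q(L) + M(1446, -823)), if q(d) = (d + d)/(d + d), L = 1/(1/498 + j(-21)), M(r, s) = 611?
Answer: 550710 + 6*sqrt(17) ≈ 5.5074e+5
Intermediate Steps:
L = -498/10457 (L = 1/(1/498 - 21) = 1/(-10457/498) = -498/10457 ≈ -0.047624)
q(d) = 1 (q(d) = (2*d)/((2*d)) = (2*d)*(1/(2*d)) = 1)
550710 + sqrt(q(L) + M(1446, -823)) = 550710 + sqrt(1 + 611) = 550710 + sqrt(612) = 550710 + 6*sqrt(17)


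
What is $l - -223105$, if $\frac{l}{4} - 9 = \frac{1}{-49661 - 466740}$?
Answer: $\frac{115230235537}{516401} \approx 2.2314 \cdot 10^{5}$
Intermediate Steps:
$l = \frac{18590432}{516401}$ ($l = 36 + \frac{4}{-49661 - 466740} = 36 + \frac{4}{-516401} = 36 + 4 \left(- \frac{1}{516401}\right) = 36 - \frac{4}{516401} = \frac{18590432}{516401} \approx 36.0$)
$l - -223105 = \frac{18590432}{516401} - -223105 = \frac{18590432}{516401} + 223105 = \frac{115230235537}{516401}$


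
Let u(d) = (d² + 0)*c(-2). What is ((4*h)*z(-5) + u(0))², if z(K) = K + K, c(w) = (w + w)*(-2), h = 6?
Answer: 57600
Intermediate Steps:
c(w) = -4*w (c(w) = (2*w)*(-2) = -4*w)
z(K) = 2*K
u(d) = 8*d² (u(d) = (d² + 0)*(-4*(-2)) = d²*8 = 8*d²)
((4*h)*z(-5) + u(0))² = ((4*6)*(2*(-5)) + 8*0²)² = (24*(-10) + 8*0)² = (-240 + 0)² = (-240)² = 57600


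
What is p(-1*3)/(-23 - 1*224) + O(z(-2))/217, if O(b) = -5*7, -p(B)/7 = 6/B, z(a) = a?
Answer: -1669/7657 ≈ -0.21797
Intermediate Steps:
p(B) = -42/B
O(b) = -35
p(-1*3)/(-23 - 1*224) + O(z(-2))/217 = (-42/((-1*3)))/(-23 - 1*224) - 35/217 = (-42/(-3))/(-23 - 224) - 35*1/217 = -42*(-⅓)/(-247) - 5/31 = 14*(-1/247) - 5/31 = -14/247 - 5/31 = -1669/7657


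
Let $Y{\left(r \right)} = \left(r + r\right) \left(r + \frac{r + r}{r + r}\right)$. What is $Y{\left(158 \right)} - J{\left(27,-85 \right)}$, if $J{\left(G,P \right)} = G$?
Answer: $50217$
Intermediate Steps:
$Y{\left(r \right)} = 2 r \left(1 + r\right)$ ($Y{\left(r \right)} = 2 r \left(r + \frac{2 r}{2 r}\right) = 2 r \left(r + 2 r \frac{1}{2 r}\right) = 2 r \left(r + 1\right) = 2 r \left(1 + r\right)$)
$Y{\left(158 \right)} - J{\left(27,-85 \right)} = 2 \cdot 158 \left(1 + 158\right) - 27 = 2 \cdot 158 \cdot 159 - 27 = 50244 - 27 = 50217$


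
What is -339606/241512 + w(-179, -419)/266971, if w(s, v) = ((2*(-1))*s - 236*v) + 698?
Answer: -11088040691/10746116692 ≈ -1.0318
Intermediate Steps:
w(s, v) = 698 - 236*v - 2*s (w(s, v) = (-2*s - 236*v) + 698 = (-236*v - 2*s) + 698 = 698 - 236*v - 2*s)
-339606/241512 + w(-179, -419)/266971 = -339606/241512 + (698 - 236*(-419) - 2*(-179))/266971 = -339606*1/241512 + (698 + 98884 + 358)*(1/266971) = -56601/40252 + 99940*(1/266971) = -56601/40252 + 99940/266971 = -11088040691/10746116692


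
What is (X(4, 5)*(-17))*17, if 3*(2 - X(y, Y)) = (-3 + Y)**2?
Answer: -578/3 ≈ -192.67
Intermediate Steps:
X(y, Y) = 2 - (-3 + Y)**2/3
(X(4, 5)*(-17))*17 = ((2 - (-3 + 5)**2/3)*(-17))*17 = ((2 - 1/3*2**2)*(-17))*17 = ((2 - 1/3*4)*(-17))*17 = ((2 - 4/3)*(-17))*17 = ((2/3)*(-17))*17 = -34/3*17 = -578/3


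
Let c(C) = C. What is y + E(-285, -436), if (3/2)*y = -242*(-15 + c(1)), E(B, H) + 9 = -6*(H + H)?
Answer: 22445/3 ≈ 7481.7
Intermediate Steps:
E(B, H) = -9 - 12*H (E(B, H) = -9 - 6*(H + H) = -9 - 12*H)
y = 6776/3 (y = 2*(-242*(-15 + 1))/3 = 2*(-242*(-14))/3 = (⅔)*3388 = 6776/3 ≈ 2258.7)
y + E(-285, -436) = 6776/3 + (-9 - 12*(-436)) = 6776/3 + (-9 + 5232) = 6776/3 + 5223 = 22445/3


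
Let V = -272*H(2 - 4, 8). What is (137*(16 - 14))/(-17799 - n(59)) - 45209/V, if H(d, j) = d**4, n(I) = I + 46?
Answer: 50514343/4869888 ≈ 10.373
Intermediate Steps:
n(I) = 46 + I
V = -4352 (V = -272*(2 - 4)**4 = -272*(-2)**4 = -272*16 = -4352)
(137*(16 - 14))/(-17799 - n(59)) - 45209/V = (137*(16 - 14))/(-17799 - (46 + 59)) - 45209/(-4352) = (137*2)/(-17799 - 1*105) - 45209*(-1/4352) = 274/(-17799 - 105) + 45209/4352 = 274/(-17904) + 45209/4352 = 274*(-1/17904) + 45209/4352 = -137/8952 + 45209/4352 = 50514343/4869888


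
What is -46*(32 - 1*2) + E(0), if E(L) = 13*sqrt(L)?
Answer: -1380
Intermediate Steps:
-46*(32 - 1*2) + E(0) = -46*(32 - 1*2) + 13*sqrt(0) = -46*(32 - 2) + 13*0 = -46*30 + 0 = -1380 + 0 = -1380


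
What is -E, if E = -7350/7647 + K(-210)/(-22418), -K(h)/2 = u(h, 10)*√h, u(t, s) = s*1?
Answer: 2450/2549 - 10*I*√210/11209 ≈ 0.96116 - 0.012928*I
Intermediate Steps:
u(t, s) = s
K(h) = -20*√h
E = -2450/2549 + 10*I*√210/11209 (E = -7350/7647 - 20*I*√210/(-22418) = -7350*1/7647 - 20*I*√210*(-1/22418) = -2450/2549 - 20*I*√210*(-1/22418) = -2450/2549 + 10*I*√210/11209 ≈ -0.96116 + 0.012928*I)
-E = -(-2450/2549 + 10*I*√210/11209) = 2450/2549 - 10*I*√210/11209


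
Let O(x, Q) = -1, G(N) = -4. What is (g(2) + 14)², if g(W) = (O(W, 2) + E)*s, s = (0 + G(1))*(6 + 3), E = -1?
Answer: 7396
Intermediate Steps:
s = -36 (s = (0 - 4)*(6 + 3) = -4*9 = -36)
g(W) = 72 (g(W) = (-1 - 1)*(-36) = -2*(-36) = 72)
(g(2) + 14)² = (72 + 14)² = 86² = 7396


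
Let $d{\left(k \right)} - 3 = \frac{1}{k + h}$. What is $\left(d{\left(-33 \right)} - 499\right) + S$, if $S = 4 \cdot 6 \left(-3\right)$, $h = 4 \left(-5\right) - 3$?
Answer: $- \frac{31809}{56} \approx -568.02$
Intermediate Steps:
$h = -23$ ($h = -20 - 3 = -23$)
$d{\left(k \right)} = 3 + \frac{1}{-23 + k}$ ($d{\left(k \right)} = 3 + \frac{1}{k - 23} = 3 + \frac{1}{-23 + k}$)
$S = -72$ ($S = 24 \left(-3\right) = -72$)
$\left(d{\left(-33 \right)} - 499\right) + S = \left(\frac{-68 + 3 \left(-33\right)}{-23 - 33} - 499\right) - 72 = \left(\frac{-68 - 99}{-56} - 499\right) - 72 = \left(\left(- \frac{1}{56}\right) \left(-167\right) - 499\right) - 72 = \left(\frac{167}{56} - 499\right) - 72 = - \frac{27777}{56} - 72 = - \frac{31809}{56}$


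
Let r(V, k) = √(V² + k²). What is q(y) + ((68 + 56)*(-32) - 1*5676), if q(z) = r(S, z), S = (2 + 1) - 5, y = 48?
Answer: -9644 + 2*√577 ≈ -9596.0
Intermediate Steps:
S = -2 (S = 3 - 5 = -2)
q(z) = √(4 + z²) (q(z) = √((-2)² + z²) = √(4 + z²))
q(y) + ((68 + 56)*(-32) - 1*5676) = √(4 + 48²) + ((68 + 56)*(-32) - 1*5676) = √(4 + 2304) + (124*(-32) - 5676) = √2308 + (-3968 - 5676) = 2*√577 - 9644 = -9644 + 2*√577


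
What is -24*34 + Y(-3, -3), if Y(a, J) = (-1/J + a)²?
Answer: -7280/9 ≈ -808.89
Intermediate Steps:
Y(a, J) = (a - 1/J)²
-24*34 + Y(-3, -3) = -24*34 + (-1 - 3*(-3))²/(-3)² = -816 + (-1 + 9)²/9 = -816 + (⅑)*8² = -816 + (⅑)*64 = -816 + 64/9 = -7280/9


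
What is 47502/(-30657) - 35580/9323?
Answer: -511212402/95271737 ≈ -5.3658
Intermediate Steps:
47502/(-30657) - 35580/9323 = 47502*(-1/30657) - 35580*1/9323 = -15834/10219 - 35580/9323 = -511212402/95271737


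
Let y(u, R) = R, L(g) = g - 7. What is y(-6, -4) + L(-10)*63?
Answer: -1075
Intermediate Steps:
L(g) = -7 + g
y(-6, -4) + L(-10)*63 = -4 + (-7 - 10)*63 = -4 - 17*63 = -4 - 1071 = -1075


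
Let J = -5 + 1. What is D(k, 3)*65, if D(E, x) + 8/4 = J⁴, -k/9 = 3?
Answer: 16510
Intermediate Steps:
J = -4
k = -27 (k = -9*3 = -27)
D(E, x) = 254 (D(E, x) = -2 + (-4)⁴ = -2 + 256 = 254)
D(k, 3)*65 = 254*65 = 16510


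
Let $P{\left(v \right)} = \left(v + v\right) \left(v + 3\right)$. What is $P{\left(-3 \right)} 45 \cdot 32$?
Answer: $0$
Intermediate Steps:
$P{\left(v \right)} = 2 v \left(3 + v\right)$
$P{\left(-3 \right)} 45 \cdot 32 = 2 \left(-3\right) \left(3 - 3\right) 45 \cdot 32 = 2 \left(-3\right) 0 \cdot 45 \cdot 32 = 0 \cdot 45 \cdot 32 = 0 \cdot 32 = 0$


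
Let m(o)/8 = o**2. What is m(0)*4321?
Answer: 0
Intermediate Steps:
m(o) = 8*o**2
m(0)*4321 = (8*0**2)*4321 = (8*0)*4321 = 0*4321 = 0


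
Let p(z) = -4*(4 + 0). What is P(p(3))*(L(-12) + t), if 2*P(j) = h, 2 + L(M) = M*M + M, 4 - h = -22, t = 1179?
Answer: 17017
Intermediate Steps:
h = 26 (h = 4 - 1*(-22) = 4 + 22 = 26)
p(z) = -16 (p(z) = -4*4 = -16)
L(M) = -2 + M + M**2 (L(M) = -2 + (M*M + M) = -2 + (M**2 + M) = -2 + (M + M**2) = -2 + M + M**2)
P(j) = 13 (P(j) = (1/2)*26 = 13)
P(p(3))*(L(-12) + t) = 13*((-2 - 12 + (-12)**2) + 1179) = 13*((-2 - 12 + 144) + 1179) = 13*(130 + 1179) = 13*1309 = 17017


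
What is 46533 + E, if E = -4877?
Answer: 41656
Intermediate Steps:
46533 + E = 46533 - 4877 = 41656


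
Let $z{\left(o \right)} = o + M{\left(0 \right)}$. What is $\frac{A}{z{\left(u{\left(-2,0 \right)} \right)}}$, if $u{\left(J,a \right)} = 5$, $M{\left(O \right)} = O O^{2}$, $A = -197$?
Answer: $- \frac{197}{5} \approx -39.4$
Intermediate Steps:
$M{\left(O \right)} = O^{3}$
$z{\left(o \right)} = o$ ($z{\left(o \right)} = o + 0^{3} = o + 0 = o$)
$\frac{A}{z{\left(u{\left(-2,0 \right)} \right)}} = - \frac{197}{5}$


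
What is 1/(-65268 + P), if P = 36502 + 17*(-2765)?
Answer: -1/75771 ≈ -1.3198e-5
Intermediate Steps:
P = -10503 (P = 36502 - 47005 = -10503)
1/(-65268 + P) = 1/(-65268 - 10503) = 1/(-75771) = -1/75771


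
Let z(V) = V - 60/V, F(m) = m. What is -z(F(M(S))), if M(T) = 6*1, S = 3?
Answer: 4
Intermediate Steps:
M(T) = 6
-z(F(M(S))) = -(6 - 60/6) = -(6 - 60*1/6) = -(6 - 10) = -1*(-4) = 4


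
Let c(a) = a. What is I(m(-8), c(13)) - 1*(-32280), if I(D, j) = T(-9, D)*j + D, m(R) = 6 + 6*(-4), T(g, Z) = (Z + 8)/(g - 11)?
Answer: 64537/2 ≈ 32269.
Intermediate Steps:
T(g, Z) = (8 + Z)/(-11 + g)
m(R) = -18 (m(R) = 6 - 24 = -18)
I(D, j) = D + j*(-2/5 - D/20) (I(D, j) = ((8 + D)/(-11 - 9))*j + D = ((8 + D)/(-20))*j + D = (-(8 + D)/20)*j + D = (-2/5 - D/20)*j + D = j*(-2/5 - D/20) + D = D + j*(-2/5 - D/20))
I(m(-8), c(13)) - 1*(-32280) = (-18 - 1/20*13*(8 - 18)) - 1*(-32280) = (-18 - 1/20*13*(-10)) + 32280 = (-18 + 13/2) + 32280 = -23/2 + 32280 = 64537/2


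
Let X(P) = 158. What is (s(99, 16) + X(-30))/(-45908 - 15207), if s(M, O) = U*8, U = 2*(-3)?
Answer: -22/12223 ≈ -0.0017999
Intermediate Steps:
U = -6
s(M, O) = -48 (s(M, O) = -6*8 = -48)
(s(99, 16) + X(-30))/(-45908 - 15207) = (-48 + 158)/(-45908 - 15207) = 110/(-61115) = 110*(-1/61115) = -22/12223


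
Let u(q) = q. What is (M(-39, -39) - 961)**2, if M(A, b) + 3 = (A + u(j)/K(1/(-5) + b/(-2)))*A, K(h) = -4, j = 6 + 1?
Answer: 6255001/16 ≈ 3.9094e+5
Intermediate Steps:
j = 7
M(A, b) = -3 + A*(-7/4 + A) (M(A, b) = -3 + (A + 7/(-4))*A = -3 + (A + 7*(-1/4))*A = -3 + (A - 7/4)*A = -3 + (-7/4 + A)*A = -3 + A*(-7/4 + A))
(M(-39, -39) - 961)**2 = ((-3 + (-39)**2 - 7/4*(-39)) - 961)**2 = ((-3 + 1521 + 273/4) - 961)**2 = (6345/4 - 961)**2 = (2501/4)**2 = 6255001/16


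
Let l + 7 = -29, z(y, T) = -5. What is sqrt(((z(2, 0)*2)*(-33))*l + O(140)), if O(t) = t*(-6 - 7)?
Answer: 10*I*sqrt(137) ≈ 117.05*I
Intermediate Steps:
O(t) = -13*t (O(t) = t*(-13) = -13*t)
l = -36 (l = -7 - 29 = -36)
sqrt(((z(2, 0)*2)*(-33))*l + O(140)) = sqrt((-5*2*(-33))*(-36) - 13*140) = sqrt(-10*(-33)*(-36) - 1820) = sqrt(330*(-36) - 1820) = sqrt(-11880 - 1820) = sqrt(-13700) = 10*I*sqrt(137)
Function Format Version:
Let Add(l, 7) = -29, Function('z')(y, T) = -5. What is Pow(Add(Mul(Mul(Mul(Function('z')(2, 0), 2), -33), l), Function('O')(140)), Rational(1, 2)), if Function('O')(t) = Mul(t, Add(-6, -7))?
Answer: Mul(10, I, Pow(137, Rational(1, 2))) ≈ Mul(117.05, I)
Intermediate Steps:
Function('O')(t) = Mul(-13, t) (Function('O')(t) = Mul(t, -13) = Mul(-13, t))
l = -36 (l = Add(-7, -29) = -36)
Pow(Add(Mul(Mul(Mul(Function('z')(2, 0), 2), -33), l), Function('O')(140)), Rational(1, 2)) = Pow(Add(Mul(Mul(Mul(-5, 2), -33), -36), Mul(-13, 140)), Rational(1, 2)) = Pow(Add(Mul(Mul(-10, -33), -36), -1820), Rational(1, 2)) = Pow(Add(Mul(330, -36), -1820), Rational(1, 2)) = Pow(Add(-11880, -1820), Rational(1, 2)) = Pow(-13700, Rational(1, 2)) = Mul(10, I, Pow(137, Rational(1, 2)))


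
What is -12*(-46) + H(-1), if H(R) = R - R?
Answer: 552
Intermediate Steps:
H(R) = 0
-12*(-46) + H(-1) = -12*(-46) + 0 = 552 + 0 = 552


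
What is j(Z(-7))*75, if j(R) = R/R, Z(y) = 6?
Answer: 75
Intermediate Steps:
j(R) = 1
j(Z(-7))*75 = 1*75 = 75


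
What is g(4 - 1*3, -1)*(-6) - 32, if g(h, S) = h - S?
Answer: -44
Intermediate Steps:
g(4 - 1*3, -1)*(-6) - 32 = ((4 - 1*3) - 1*(-1))*(-6) - 32 = ((4 - 3) + 1)*(-6) - 32 = (1 + 1)*(-6) - 32 = 2*(-6) - 32 = -12 - 32 = -44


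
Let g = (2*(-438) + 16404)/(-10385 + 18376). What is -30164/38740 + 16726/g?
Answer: 647177730781/75194340 ≈ 8606.7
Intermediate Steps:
g = 15528/7991 (g = (-876 + 16404)/7991 = 15528*(1/7991) = 15528/7991 ≈ 1.9432)
-30164/38740 + 16726/g = -30164/38740 + 16726/(15528/7991) = -30164*1/38740 + 16726*(7991/15528) = -7541/9685 + 66828733/7764 = 647177730781/75194340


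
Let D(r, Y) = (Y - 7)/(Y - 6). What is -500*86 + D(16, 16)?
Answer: -429991/10 ≈ -42999.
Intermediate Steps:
D(r, Y) = (-7 + Y)/(-6 + Y)
-500*86 + D(16, 16) = -500*86 + (-7 + 16)/(-6 + 16) = -43000 + 9/10 = -429991/10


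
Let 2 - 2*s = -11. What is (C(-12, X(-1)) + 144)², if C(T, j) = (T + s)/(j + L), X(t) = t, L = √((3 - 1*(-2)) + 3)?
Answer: 4020993/196 - 22055*√2/49 ≈ 19879.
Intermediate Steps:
L = 2*√2 (L = √((3 + 2) + 3) = √(5 + 3) = √8 = 2*√2 ≈ 2.8284)
s = 13/2 (s = 1 - ½*(-11) = 1 + 11/2 = 13/2 ≈ 6.5000)
C(T, j) = (13/2 + T)/(j + 2*√2) (C(T, j) = (T + 13/2)/(j + 2*√2) = (13/2 + T)/(j + 2*√2))
(C(-12, X(-1)) + 144)² = ((13/2 - 12)/(-1 + 2*√2) + 144)² = (-11/2/(-1 + 2*√2) + 144)² = (-11/(2*(-1 + 2*√2)) + 144)² = (144 - 11/(2*(-1 + 2*√2)))²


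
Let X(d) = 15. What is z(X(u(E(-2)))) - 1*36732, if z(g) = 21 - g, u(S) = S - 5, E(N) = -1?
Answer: -36726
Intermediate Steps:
u(S) = -5 + S
z(X(u(E(-2)))) - 1*36732 = (21 - 1*15) - 1*36732 = (21 - 15) - 36732 = 6 - 36732 = -36726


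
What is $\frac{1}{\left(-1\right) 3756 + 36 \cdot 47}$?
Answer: $- \frac{1}{2064} \approx -0.0004845$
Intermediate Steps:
$\frac{1}{\left(-1\right) 3756 + 36 \cdot 47} = \frac{1}{-3756 + 1692} = \frac{1}{-2064} = - \frac{1}{2064}$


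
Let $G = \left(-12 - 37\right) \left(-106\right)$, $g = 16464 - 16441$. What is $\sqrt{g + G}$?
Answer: $\sqrt{5217} \approx 72.229$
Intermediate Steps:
$g = 23$
$G = 5194$ ($G = \left(-49\right) \left(-106\right) = 5194$)
$\sqrt{g + G} = \sqrt{23 + 5194} = \sqrt{5217}$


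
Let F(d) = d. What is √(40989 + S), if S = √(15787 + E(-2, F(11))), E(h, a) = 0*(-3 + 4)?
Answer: √(40989 + √15787) ≈ 202.77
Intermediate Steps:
E(h, a) = 0 (E(h, a) = 0*1 = 0)
S = √15787 (S = √(15787 + 0) = √15787 ≈ 125.65)
√(40989 + S) = √(40989 + √15787)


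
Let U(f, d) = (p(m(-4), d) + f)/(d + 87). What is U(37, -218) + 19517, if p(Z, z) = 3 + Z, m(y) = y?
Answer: 2556691/131 ≈ 19517.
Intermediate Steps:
U(f, d) = (-1 + f)/(87 + d) (U(f, d) = ((3 - 4) + f)/(d + 87) = (-1 + f)/(87 + d))
U(37, -218) + 19517 = (-1 + 37)/(87 - 218) + 19517 = 36/(-131) + 19517 = -1/131*36 + 19517 = -36/131 + 19517 = 2556691/131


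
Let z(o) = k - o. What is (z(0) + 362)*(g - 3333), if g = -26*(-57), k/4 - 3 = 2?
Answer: -707082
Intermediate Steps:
k = 20 (k = 12 + 4*2 = 12 + 8 = 20)
z(o) = 20 - o
g = 1482
(z(0) + 362)*(g - 3333) = ((20 - 1*0) + 362)*(1482 - 3333) = ((20 + 0) + 362)*(-1851) = (20 + 362)*(-1851) = 382*(-1851) = -707082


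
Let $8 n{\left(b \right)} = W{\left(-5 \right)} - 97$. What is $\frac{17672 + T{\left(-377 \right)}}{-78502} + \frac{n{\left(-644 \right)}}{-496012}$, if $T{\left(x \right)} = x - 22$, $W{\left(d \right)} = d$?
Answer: $- \frac{17133228751}{77875868048} \approx -0.22001$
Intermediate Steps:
$n{\left(b \right)} = - \frac{51}{4}$ ($n{\left(b \right)} = \frac{-5 - 97}{8} = \frac{1}{8} \left(-102\right) = - \frac{51}{4}$)
$T{\left(x \right)} = -22 + x$
$\frac{17672 + T{\left(-377 \right)}}{-78502} + \frac{n{\left(-644 \right)}}{-496012} = \frac{17672 - 399}{-78502} - \frac{51}{4 \left(-496012\right)} = \left(17672 - 399\right) \left(- \frac{1}{78502}\right) - - \frac{51}{1984048} = 17273 \left(- \frac{1}{78502}\right) + \frac{51}{1984048} = - \frac{17273}{78502} + \frac{51}{1984048} = - \frac{17133228751}{77875868048}$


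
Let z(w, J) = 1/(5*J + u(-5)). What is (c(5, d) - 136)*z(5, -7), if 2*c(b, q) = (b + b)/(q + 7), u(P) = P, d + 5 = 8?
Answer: 271/80 ≈ 3.3875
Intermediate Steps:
d = 3 (d = -5 + 8 = 3)
c(b, q) = b/(7 + q) (c(b, q) = ((b + b)/(q + 7))/2 = ((2*b)/(7 + q))/2 = (2*b/(7 + q))/2 = b/(7 + q))
z(w, J) = 1/(-5 + 5*J) (z(w, J) = 1/(5*J - 5) = 1/(-5 + 5*J))
(c(5, d) - 136)*z(5, -7) = (5/(7 + 3) - 136)*(1/(5*(-1 - 7))) = (5/10 - 136)*((⅕)/(-8)) = (5*(⅒) - 136)*((⅕)*(-⅛)) = (½ - 136)*(-1/40) = -271/2*(-1/40) = 271/80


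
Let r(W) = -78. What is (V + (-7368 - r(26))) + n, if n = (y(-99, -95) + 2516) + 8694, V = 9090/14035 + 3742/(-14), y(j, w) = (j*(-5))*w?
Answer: -121744188/2807 ≈ -43372.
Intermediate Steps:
y(j, w) = -5*j*w (y(j, w) = (-5*j)*w = -5*j*w)
V = -748453/2807 (V = 9090*(1/14035) + 3742*(-1/14) = 1818/2807 - 1871/7 = -748453/2807 ≈ -266.64)
n = -35815 (n = (-5*(-99)*(-95) + 2516) + 8694 = (-47025 + 2516) + 8694 = -44509 + 8694 = -35815)
(V + (-7368 - r(26))) + n = (-748453/2807 + (-7368 - 1*(-78))) - 35815 = (-748453/2807 + (-7368 + 78)) - 35815 = (-748453/2807 - 7290) - 35815 = -21211483/2807 - 35815 = -121744188/2807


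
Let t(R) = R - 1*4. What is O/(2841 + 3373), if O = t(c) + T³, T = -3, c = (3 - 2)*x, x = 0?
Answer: -31/6214 ≈ -0.0049887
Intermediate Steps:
c = 0 (c = (3 - 2)*0 = 1*0 = 0)
t(R) = -4 + R (t(R) = R - 4 = -4 + R)
O = -31 (O = (-4 + 0) + (-3)³ = -4 - 27 = -31)
O/(2841 + 3373) = -31/(2841 + 3373) = -31/6214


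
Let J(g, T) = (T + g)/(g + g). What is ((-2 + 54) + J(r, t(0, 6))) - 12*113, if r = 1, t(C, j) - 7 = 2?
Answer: -1299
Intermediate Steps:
t(C, j) = 9 (t(C, j) = 7 + 2 = 9)
J(g, T) = (T + g)/(2*g) (J(g, T) = (T + g)/((2*g)) = (T + g)*(1/(2*g)) = (T + g)/(2*g))
((-2 + 54) + J(r, t(0, 6))) - 12*113 = ((-2 + 54) + (½)*(9 + 1)/1) - 12*113 = (52 + (½)*1*10) - 1356 = (52 + 5) - 1356 = 57 - 1356 = -1299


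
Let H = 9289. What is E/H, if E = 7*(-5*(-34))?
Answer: 170/1327 ≈ 0.12811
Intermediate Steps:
E = 1190 (E = 7*170 = 1190)
E/H = 1190/9289 = 1190*(1/9289) = 170/1327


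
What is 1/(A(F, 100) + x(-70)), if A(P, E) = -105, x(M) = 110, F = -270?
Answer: ⅕ ≈ 0.20000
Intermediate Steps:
1/(A(F, 100) + x(-70)) = 1/(-105 + 110) = 1/5 = ⅕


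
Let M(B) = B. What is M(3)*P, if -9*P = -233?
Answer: 233/3 ≈ 77.667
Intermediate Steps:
P = 233/9 (P = -⅑*(-233) = 233/9 ≈ 25.889)
M(3)*P = 3*(233/9) = 233/3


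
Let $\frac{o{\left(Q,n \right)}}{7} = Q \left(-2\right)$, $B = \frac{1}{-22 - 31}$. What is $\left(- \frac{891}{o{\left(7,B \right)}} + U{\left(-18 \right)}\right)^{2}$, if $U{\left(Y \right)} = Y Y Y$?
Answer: $\frac{325635716025}{9604} \approx 3.3906 \cdot 10^{7}$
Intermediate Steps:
$B = - \frac{1}{53}$ ($B = \frac{1}{-53} = - \frac{1}{53} \approx -0.018868$)
$U{\left(Y \right)} = Y^{3}$ ($U{\left(Y \right)} = Y^{2} Y = Y^{3}$)
$o{\left(Q,n \right)} = - 14 Q$ ($o{\left(Q,n \right)} = 7 Q \left(-2\right) = 7 \left(- 2 Q\right) = - 14 Q$)
$\left(- \frac{891}{o{\left(7,B \right)}} + U{\left(-18 \right)}\right)^{2} = \left(- \frac{891}{\left(-14\right) 7} + \left(-18\right)^{3}\right)^{2} = \left(- \frac{891}{-98} - 5832\right)^{2} = \left(\left(-891\right) \left(- \frac{1}{98}\right) - 5832\right)^{2} = \left(\frac{891}{98} - 5832\right)^{2} = \left(- \frac{570645}{98}\right)^{2} = \frac{325635716025}{9604}$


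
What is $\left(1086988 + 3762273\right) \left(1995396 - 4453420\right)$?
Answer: $-11919599920264$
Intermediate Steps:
$\left(1086988 + 3762273\right) \left(1995396 - 4453420\right) = 4849261 \left(-2458024\right) = -11919599920264$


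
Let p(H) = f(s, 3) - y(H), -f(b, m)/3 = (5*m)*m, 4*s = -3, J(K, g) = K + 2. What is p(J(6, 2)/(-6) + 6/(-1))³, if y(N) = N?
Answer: -56181887/27 ≈ -2.0808e+6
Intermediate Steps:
J(K, g) = 2 + K
s = -¾ (s = (¼)*(-3) = -¾ ≈ -0.75000)
f(b, m) = -15*m² (f(b, m) = -3*5*m*m = -15*m²)
p(H) = -135 - H (p(H) = -15*3² - H = -15*9 - H = -135 - H)
p(J(6, 2)/(-6) + 6/(-1))³ = (-135 - ((2 + 6)/(-6) + 6/(-1)))³ = (-135 - (8*(-⅙) + 6*(-1)))³ = (-135 - (-4/3 - 6))³ = (-135 - 1*(-22/3))³ = (-135 + 22/3)³ = (-383/3)³ = -56181887/27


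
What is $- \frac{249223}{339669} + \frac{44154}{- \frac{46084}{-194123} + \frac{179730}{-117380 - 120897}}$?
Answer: $- \frac{346863672901926137126}{4060567884284109} \approx -85423.0$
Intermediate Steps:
$- \frac{249223}{339669} + \frac{44154}{- \frac{46084}{-194123} + \frac{179730}{-117380 - 120897}} = \left(-249223\right) \frac{1}{339669} + \frac{44154}{\left(-46084\right) \left(- \frac{1}{194123}\right) + \frac{179730}{-117380 - 120897}} = - \frac{249223}{339669} + \frac{44154}{\frac{46084}{194123} + \frac{179730}{-238277}} = - \frac{249223}{339669} + \frac{44154}{\frac{46084}{194123} + 179730 \left(- \frac{1}{238277}\right)} = - \frac{249223}{339669} + \frac{44154}{\frac{46084}{194123} - \frac{179730}{238277}} = - \frac{249223}{339669} + \frac{44154}{- \frac{23908969522}{46255046071}} = - \frac{249223}{339669} + 44154 \left(- \frac{46255046071}{23908969522}\right) = - \frac{249223}{339669} - \frac{1021172652109467}{11954484761} = - \frac{346863672901926137126}{4060567884284109}$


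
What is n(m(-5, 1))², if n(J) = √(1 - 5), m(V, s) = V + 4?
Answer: -4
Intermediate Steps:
m(V, s) = 4 + V
n(J) = 2*I (n(J) = √(-4) = 2*I)
n(m(-5, 1))² = (2*I)² = -4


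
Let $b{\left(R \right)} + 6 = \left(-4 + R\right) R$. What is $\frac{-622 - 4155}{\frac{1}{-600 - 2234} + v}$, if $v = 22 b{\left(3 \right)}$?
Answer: $\frac{13538018}{561133} \approx 24.126$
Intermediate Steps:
$b{\left(R \right)} = -6 + R \left(-4 + R\right)$ ($b{\left(R \right)} = -6 + \left(-4 + R\right) R = -6 + R \left(-4 + R\right)$)
$v = -198$ ($v = 22 \left(-6 + 3^{2} - 12\right) = 22 \left(-6 + 9 - 12\right) = 22 \left(-9\right) = -198$)
$\frac{-622 - 4155}{\frac{1}{-600 - 2234} + v} = \frac{-622 - 4155}{\frac{1}{-600 - 2234} - 198} = - \frac{4777}{\frac{1}{-2834} - 198} = - \frac{4777}{- \frac{1}{2834} - 198} = - \frac{4777}{- \frac{561133}{2834}} = \left(-4777\right) \left(- \frac{2834}{561133}\right) = \frac{13538018}{561133}$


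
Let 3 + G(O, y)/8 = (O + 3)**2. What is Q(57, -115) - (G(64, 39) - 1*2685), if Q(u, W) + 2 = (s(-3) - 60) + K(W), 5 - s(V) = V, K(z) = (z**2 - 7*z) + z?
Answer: -19342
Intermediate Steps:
G(O, y) = -24 + 8*(3 + O)**2 (G(O, y) = -24 + 8*(O + 3)**2 = -24 + 8*(3 + O)**2)
K(z) = z**2 - 6*z
s(V) = 5 - V
Q(u, W) = -54 + W*(-6 + W) (Q(u, W) = -2 + (((5 - 1*(-3)) - 60) + W*(-6 + W)) = -2 + (((5 + 3) - 60) + W*(-6 + W)) = -2 + ((8 - 60) + W*(-6 + W)) = -2 + (-52 + W*(-6 + W)) = -54 + W*(-6 + W))
Q(57, -115) - (G(64, 39) - 1*2685) = (-54 - 115*(-6 - 115)) - ((-24 + 8*(3 + 64)**2) - 1*2685) = (-54 - 115*(-121)) - ((-24 + 8*67**2) - 2685) = (-54 + 13915) - ((-24 + 8*4489) - 2685) = 13861 - ((-24 + 35912) - 2685) = 13861 - (35888 - 2685) = 13861 - 1*33203 = 13861 - 33203 = -19342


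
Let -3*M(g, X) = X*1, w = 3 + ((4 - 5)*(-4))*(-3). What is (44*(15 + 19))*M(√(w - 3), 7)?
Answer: -10472/3 ≈ -3490.7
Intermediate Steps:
w = -9 (w = 3 - 1*(-4)*(-3) = 3 + 4*(-3) = 3 - 12 = -9)
M(g, X) = -X/3
(44*(15 + 19))*M(√(w - 3), 7) = (44*(15 + 19))*(-⅓*7) = (44*34)*(-7/3) = 1496*(-7/3) = -10472/3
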